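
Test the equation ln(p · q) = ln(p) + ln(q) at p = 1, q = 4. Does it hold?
Substituting p = 1, q = 4:

LHS = ln(1 · 4) = ln(4) ≈ 1.386
RHS = ln(1) + ln(4) = ln(4) ≈ 1.386

LHS = RHS, so the equation holds at this point.

Answer: Holds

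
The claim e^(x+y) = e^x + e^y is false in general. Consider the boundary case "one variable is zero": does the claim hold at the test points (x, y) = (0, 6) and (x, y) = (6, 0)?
At (0, 6): LHS = e^6 ≈ 403.4 ≠ RHS = 1 + e^6 ≈ 404.4
At (6, 0): LHS = e^6 ≈ 403.4 ≠ RHS = 1 + e^6 ≈ 404.4

Answer: No, fails at both test points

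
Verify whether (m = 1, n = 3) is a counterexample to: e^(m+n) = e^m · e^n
No

Substituting m = 1, n = 3:
LHS = e^(1+3) = e^4 ≈ 54.6
RHS = e^1 · e^3 = e^4 ≈ 54.6

The sides agree, so this pair does not disprove the claim.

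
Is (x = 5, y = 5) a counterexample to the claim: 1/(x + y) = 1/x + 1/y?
Yes

Substituting x = 5, y = 5:
LHS = 1/(5 + 5) = 1/10
RHS = 1/5 + 1/5 = 2/5

Since LHS ≠ RHS, this pair disproves the claim.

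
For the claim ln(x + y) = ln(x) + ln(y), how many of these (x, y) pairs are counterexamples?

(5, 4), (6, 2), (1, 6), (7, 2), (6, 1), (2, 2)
Testing each pair:
(5, 4): LHS = ln(9) ≈ 2.197, RHS = ln(4) + ln(5) ≈ 2.996 → counterexample
(6, 2): LHS = ln(8) ≈ 2.079, RHS = ln(2) + ln(6) ≈ 2.485 → counterexample
(1, 6): LHS = ln(7) ≈ 1.946, RHS = ln(6) ≈ 1.792 → counterexample
(7, 2): LHS = ln(9) ≈ 2.197, RHS = ln(2) + ln(7) ≈ 2.639 → counterexample
(6, 1): LHS = ln(7) ≈ 1.946, RHS = ln(6) ≈ 1.792 → counterexample
(2, 2): LHS = ln(4) ≈ 1.386, RHS = 2·ln(2) ≈ 1.386 → satisfies claim

That makes 5 counterexamples.

Answer: 5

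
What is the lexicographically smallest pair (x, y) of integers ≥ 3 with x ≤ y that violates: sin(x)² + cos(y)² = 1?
(x, y) = (3, 4)

Substituting (3, 4) into the claim:
LHS = sin(3)² + cos(4)² ≈ 0.4472
RHS = 1

Since LHS ≠ RHS, this pair disproves the claim, and no lexicographically smaller pair (x ≤ y, integers ≥ 3) does.

For instance (6, 7) is also a counterexample (LHS = sin(6)² + cos(7)² ≈ 0.6464, RHS = 1), but it's lexicographically larger.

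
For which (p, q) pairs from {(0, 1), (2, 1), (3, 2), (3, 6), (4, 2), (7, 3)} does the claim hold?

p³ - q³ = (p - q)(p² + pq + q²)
All pairs

Testing each pair:
(0, 1): LHS = -1, RHS = -1 → holds
(2, 1): LHS = 7, RHS = 7 → holds
(3, 2): LHS = 19, RHS = 19 → holds
(3, 6): LHS = -189, RHS = -189 → holds
(4, 2): LHS = 56, RHS = 56 → holds
(7, 3): LHS = 316, RHS = 316 → holds

Every pair satisfies the claim.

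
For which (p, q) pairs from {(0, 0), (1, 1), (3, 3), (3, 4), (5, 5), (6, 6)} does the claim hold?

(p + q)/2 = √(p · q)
(0, 0), (1, 1), (3, 3), (5, 5), (6, 6)

Testing each pair:
(0, 0): LHS = 0, RHS = 0 → holds
(1, 1): LHS = 1, RHS = 1 → holds
(3, 3): LHS = 3, RHS = 3 → holds
(3, 4): LHS = 7/2, RHS = 2·√(3) ≈ 3.464 → fails
(5, 5): LHS = 5, RHS = 5 → holds
(6, 6): LHS = 6, RHS = 6 → holds

5 of 6 pairs satisfy the claim.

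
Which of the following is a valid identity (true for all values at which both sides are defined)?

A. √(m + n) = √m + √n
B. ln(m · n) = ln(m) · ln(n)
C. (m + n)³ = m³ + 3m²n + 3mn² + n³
A: fails at (4, 4) — LHS = 2·√(2) ≈ 2.828, RHS = 4.
B: fails at (2, 5) — LHS = ln(10) ≈ 2.303, RHS = ln(2)·ln(5) ≈ 1.116.
C: holds — e.g. at (3, 5), both sides equal 512.

Answer: C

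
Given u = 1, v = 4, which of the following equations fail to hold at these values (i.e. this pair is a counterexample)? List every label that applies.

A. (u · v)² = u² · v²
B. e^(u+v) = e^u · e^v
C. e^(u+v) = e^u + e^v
Evaluating each claim at the given values:
A. LHS = 16, RHS = 16 → holds here (LHS = RHS)
B. LHS = e^5 ≈ 148.4, RHS = e^5 ≈ 148.4 → holds here (LHS = RHS)
C. LHS = e^5 ≈ 148.4, RHS = e + e^4 ≈ 57.32 → fails here (LHS ≠ RHS)

Answer: C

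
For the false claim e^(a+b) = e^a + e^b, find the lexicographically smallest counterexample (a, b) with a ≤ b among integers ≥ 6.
Substituting (6, 6) into the claim:
LHS = e^(6+6) = e^12 ≈ 162754.8
RHS = e^6 + e^6 = 2·e^6 ≈ 806.9

Since LHS ≠ RHS, this pair disproves the claim, and no lexicographically smaller pair (a ≤ b, integers ≥ 6) does.

For instance (11, 11) is also a counterexample (LHS = e^22 ≈ 3584912846.1, RHS = 2·e^11 ≈ 119748.3), but it's lexicographically larger.

Answer: (a, b) = (6, 6)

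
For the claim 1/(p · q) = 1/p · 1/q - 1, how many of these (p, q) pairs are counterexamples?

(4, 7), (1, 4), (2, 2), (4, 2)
4

Testing each pair:
(4, 7): LHS = 1/28, RHS = -27/28 → counterexample
(1, 4): LHS = 1/4, RHS = -3/4 → counterexample
(2, 2): LHS = 1/4, RHS = -3/4 → counterexample
(4, 2): LHS = 1/8, RHS = -7/8 → counterexample

That makes 4 counterexamples.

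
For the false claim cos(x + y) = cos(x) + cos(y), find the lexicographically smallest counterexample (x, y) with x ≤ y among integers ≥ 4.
Substituting (4, 4) into the claim:
LHS = cos(4 + 4) = cos(8) ≈ -0.1455
RHS = cos(4) + cos(4) = 2·cos(4) ≈ -1.307

Since LHS ≠ RHS, this pair disproves the claim, and no lexicographically smaller pair (x ≤ y, integers ≥ 4) does.

For instance (4, 5) is also a counterexample (LHS = cos(9) ≈ -0.9111, RHS = cos(4) + cos(5) ≈ -0.37), but it's lexicographically larger.

Answer: (x, y) = (4, 4)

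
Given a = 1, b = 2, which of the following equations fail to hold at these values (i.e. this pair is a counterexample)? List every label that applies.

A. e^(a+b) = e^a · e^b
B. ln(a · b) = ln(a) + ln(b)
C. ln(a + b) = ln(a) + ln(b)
Evaluating each claim at the given values:
A. LHS = e^3 ≈ 20.09, RHS = e^3 ≈ 20.09 → holds here (LHS = RHS)
B. LHS = ln(2) ≈ 0.6931, RHS = ln(2) ≈ 0.6931 → holds here (LHS = RHS)
C. LHS = ln(3) ≈ 1.099, RHS = ln(2) ≈ 0.6931 → fails here (LHS ≠ RHS)

Answer: C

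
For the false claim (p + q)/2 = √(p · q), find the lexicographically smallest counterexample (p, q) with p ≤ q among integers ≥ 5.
Substituting (5, 6) into the claim:
LHS = (5 + 6)/2 = 11/2
RHS = √(5 · 6) = √(30) ≈ 5.477

Since LHS ≠ RHS, this pair disproves the claim, and no lexicographically smaller pair (p ≤ q, integers ≥ 5) does.

For instance (6, 10) is also a counterexample (LHS = 8, RHS = 2·√(15) ≈ 7.746), but it's lexicographically larger.

Answer: (p, q) = (5, 6)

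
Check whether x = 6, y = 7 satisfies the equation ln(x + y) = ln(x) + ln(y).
Substituting x = 6, y = 7:

LHS = ln(6 + 7) = ln(13) ≈ 2.565
RHS = ln(6) + ln(7) ≈ 3.738

LHS ≠ RHS, so the equation does not hold at this point.

Answer: Fails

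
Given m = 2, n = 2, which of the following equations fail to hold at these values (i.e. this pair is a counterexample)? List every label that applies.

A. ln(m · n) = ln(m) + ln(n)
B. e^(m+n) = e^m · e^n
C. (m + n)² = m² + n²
C

Evaluating each claim at the given values:
A. LHS = ln(4) ≈ 1.386, RHS = 2·ln(2) ≈ 1.386 → holds here (LHS = RHS)
B. LHS = e^4 ≈ 54.6, RHS = e^4 ≈ 54.6 → holds here (LHS = RHS)
C. LHS = 16, RHS = 8 → fails here (LHS ≠ RHS)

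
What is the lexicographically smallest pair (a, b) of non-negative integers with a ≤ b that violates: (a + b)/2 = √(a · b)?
(a, b) = (0, 1)

Substituting (0, 1) into the claim:
LHS = (0 + 1)/2 = 1/2
RHS = √(0 · 1) = 0

Since LHS ≠ RHS, this pair disproves the claim, and no lexicographically smaller pair (a ≤ b, non-negative integers) does.

For instance (1, 3) is also a counterexample (LHS = 2, RHS = √(3) ≈ 1.732), but it's lexicographically larger.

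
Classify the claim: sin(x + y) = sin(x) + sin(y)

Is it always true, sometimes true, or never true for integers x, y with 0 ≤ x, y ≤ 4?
Sometimes true

It holds at (x, y) = (3, 0) (both sides equal sin(3) ≈ 0.1411), but fails at (x, y) = (4, 1) (LHS = sin(5) ≈ -0.9589, RHS = sin(4) + sin(1) ≈ 0.08467).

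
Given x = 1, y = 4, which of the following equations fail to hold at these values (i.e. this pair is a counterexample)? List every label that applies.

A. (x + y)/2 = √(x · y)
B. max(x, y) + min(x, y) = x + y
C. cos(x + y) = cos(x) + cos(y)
A, C

Evaluating each claim at the given values:
A. LHS = 5/2, RHS = 2 → fails here (LHS ≠ RHS)
B. LHS = 5, RHS = 5 → holds here (LHS = RHS)
C. LHS = cos(5) ≈ 0.2837, RHS = cos(4) + cos(1) ≈ -0.1133 → fails here (LHS ≠ RHS)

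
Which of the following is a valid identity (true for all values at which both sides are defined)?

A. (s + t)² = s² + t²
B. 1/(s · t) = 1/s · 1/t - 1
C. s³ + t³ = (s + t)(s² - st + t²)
C

A: fails at (5, 5) — LHS = 100, RHS = 50.
B: fails at (1, 2) — LHS = 1/2, RHS = -1/2.
C: holds — e.g. at (1, 2), both sides equal 9.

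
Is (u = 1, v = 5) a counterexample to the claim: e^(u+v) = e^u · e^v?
Substituting u = 1, v = 5:
LHS = e^(1+5) = e^6 ≈ 403.4
RHS = e^1 · e^5 = e^6 ≈ 403.4

The sides agree, so this pair does not disprove the claim.

Answer: No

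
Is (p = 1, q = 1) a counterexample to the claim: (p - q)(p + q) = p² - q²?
No

Substituting p = 1, q = 1:
LHS = (1 - 1)(1 + 1) = 0
RHS = 1² - 1² = 0

The sides agree, so this pair does not disprove the claim.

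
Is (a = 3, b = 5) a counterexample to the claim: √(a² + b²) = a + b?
Yes

Substituting a = 3, b = 5:
LHS = √(3² + 5²) = √(34) ≈ 5.831
RHS = 3 + 5 = 8

Since LHS ≠ RHS, this pair disproves the claim.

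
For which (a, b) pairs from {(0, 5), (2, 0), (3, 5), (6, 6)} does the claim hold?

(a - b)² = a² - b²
(2, 0), (6, 6)

Testing each pair:
(0, 5): LHS = 25, RHS = -25 → fails
(2, 0): LHS = 4, RHS = 4 → holds
(3, 5): LHS = 4, RHS = -16 → fails
(6, 6): LHS = 0, RHS = 0 → holds

2 of 4 pairs satisfy the claim.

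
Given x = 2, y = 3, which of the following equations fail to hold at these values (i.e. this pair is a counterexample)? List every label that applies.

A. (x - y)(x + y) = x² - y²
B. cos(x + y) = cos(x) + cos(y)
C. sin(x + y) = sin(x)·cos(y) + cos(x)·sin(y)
B

Evaluating each claim at the given values:
A. LHS = -5, RHS = -5 → holds here (LHS = RHS)
B. LHS = cos(5) ≈ 0.2837, RHS = cos(3) + cos(2) ≈ -1.406 → fails here (LHS ≠ RHS)
C. LHS = sin(5) ≈ -0.9589, RHS = sin(2)·cos(3) + sin(3)·cos(2) ≈ -0.9589 → holds here (LHS = RHS)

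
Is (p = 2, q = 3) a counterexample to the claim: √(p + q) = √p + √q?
Substituting p = 2, q = 3:
LHS = √(2 + 3) = √(5) ≈ 2.236
RHS = √2 + √3 = √(2) + √(3) ≈ 3.146

Since LHS ≠ RHS, this pair disproves the claim.

Answer: Yes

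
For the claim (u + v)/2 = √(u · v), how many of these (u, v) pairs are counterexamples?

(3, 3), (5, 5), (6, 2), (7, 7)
Testing each pair:
(3, 3): LHS = 3, RHS = 3 → satisfies claim
(5, 5): LHS = 5, RHS = 5 → satisfies claim
(6, 2): LHS = 4, RHS = 2·√(3) ≈ 3.464 → counterexample
(7, 7): LHS = 7, RHS = 7 → satisfies claim

That makes 1 counterexample.

Answer: 1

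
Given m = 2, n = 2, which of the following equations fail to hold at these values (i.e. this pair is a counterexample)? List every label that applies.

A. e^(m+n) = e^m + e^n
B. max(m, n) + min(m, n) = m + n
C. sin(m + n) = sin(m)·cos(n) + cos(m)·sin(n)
A

Evaluating each claim at the given values:
A. LHS = e^4 ≈ 54.6, RHS = 2·e^2 ≈ 14.78 → fails here (LHS ≠ RHS)
B. LHS = 4, RHS = 4 → holds here (LHS = RHS)
C. LHS = sin(4) ≈ -0.7568, RHS = 2·sin(2)·cos(2) ≈ -0.7568 → holds here (LHS = RHS)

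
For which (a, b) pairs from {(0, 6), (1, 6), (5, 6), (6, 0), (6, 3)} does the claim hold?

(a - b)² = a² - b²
Testing each pair:
(0, 6): LHS = 36, RHS = -36 → fails
(1, 6): LHS = 25, RHS = -35 → fails
(5, 6): LHS = 1, RHS = -11 → fails
(6, 0): LHS = 36, RHS = 36 → holds
(6, 3): LHS = 9, RHS = 27 → fails

1 of 5 pairs satisfies the claim.

Answer: (6, 0)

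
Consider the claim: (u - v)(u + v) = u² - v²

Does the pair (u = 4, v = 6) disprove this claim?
No

Substituting u = 4, v = 6:
LHS = (4 - 6)(4 + 6) = -20
RHS = 4² - 6² = -20

The sides agree, so this pair does not disprove the claim.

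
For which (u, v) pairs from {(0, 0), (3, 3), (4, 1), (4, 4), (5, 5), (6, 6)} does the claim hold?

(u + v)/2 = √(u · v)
Testing each pair:
(0, 0): LHS = 0, RHS = 0 → holds
(3, 3): LHS = 3, RHS = 3 → holds
(4, 1): LHS = 5/2, RHS = 2 → fails
(4, 4): LHS = 4, RHS = 4 → holds
(5, 5): LHS = 5, RHS = 5 → holds
(6, 6): LHS = 6, RHS = 6 → holds

5 of 6 pairs satisfy the claim.

Answer: (0, 0), (3, 3), (4, 4), (5, 5), (6, 6)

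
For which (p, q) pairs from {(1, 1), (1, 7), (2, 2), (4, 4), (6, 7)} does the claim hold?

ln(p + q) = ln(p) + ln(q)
Testing each pair:
(1, 1): LHS = ln(2) ≈ 0.6931, RHS = 0 → fails
(1, 7): LHS = ln(8) ≈ 2.079, RHS = ln(7) ≈ 1.946 → fails
(2, 2): LHS = ln(4) ≈ 1.386, RHS = 2·ln(2) ≈ 1.386 → holds
(4, 4): LHS = ln(8) ≈ 2.079, RHS = 2·ln(4) ≈ 2.773 → fails
(6, 7): LHS = ln(13) ≈ 2.565, RHS = ln(6) + ln(7) ≈ 3.738 → fails

1 of 5 pairs satisfies the claim.

Answer: (2, 2)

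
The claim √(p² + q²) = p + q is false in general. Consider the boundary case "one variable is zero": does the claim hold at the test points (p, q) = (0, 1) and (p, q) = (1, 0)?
Yes, holds at both test points

At (0, 1): LHS = 1, RHS = 1 → equal
At (1, 0): LHS = 1, RHS = 1 → equal

So the claim does hold at both of these boundary points, even though it is not an identity.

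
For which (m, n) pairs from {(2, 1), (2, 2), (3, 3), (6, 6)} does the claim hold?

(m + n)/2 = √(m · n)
(2, 2), (3, 3), (6, 6)

Testing each pair:
(2, 1): LHS = 3/2, RHS = √(2) ≈ 1.414 → fails
(2, 2): LHS = 2, RHS = 2 → holds
(3, 3): LHS = 3, RHS = 3 → holds
(6, 6): LHS = 6, RHS = 6 → holds

3 of 4 pairs satisfy the claim.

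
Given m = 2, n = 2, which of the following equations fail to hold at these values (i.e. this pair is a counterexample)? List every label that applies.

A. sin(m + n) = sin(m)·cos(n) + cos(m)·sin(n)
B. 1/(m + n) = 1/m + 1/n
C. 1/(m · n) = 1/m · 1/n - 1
B, C

Evaluating each claim at the given values:
A. LHS = sin(4) ≈ -0.7568, RHS = 2·sin(2)·cos(2) ≈ -0.7568 → holds here (LHS = RHS)
B. LHS = 1/4, RHS = 1 → fails here (LHS ≠ RHS)
C. LHS = 1/4, RHS = -3/4 → fails here (LHS ≠ RHS)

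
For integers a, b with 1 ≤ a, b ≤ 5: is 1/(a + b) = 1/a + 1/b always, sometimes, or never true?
Never true

The claim fails for every pair in the range. For instance at (a, b) = (3, 1): LHS = 1/4, RHS = 4/3.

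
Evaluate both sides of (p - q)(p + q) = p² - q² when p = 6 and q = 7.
LHS = (6 - 7)(6 + 7) = -13
RHS = 6² - 7² = -13

LHS = RHS: the two sides agree.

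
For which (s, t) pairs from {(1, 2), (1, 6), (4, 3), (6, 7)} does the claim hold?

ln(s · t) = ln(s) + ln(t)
All pairs

Testing each pair:
(1, 2): LHS = ln(2) ≈ 0.6931, RHS = ln(2) ≈ 0.6931 → holds
(1, 6): LHS = ln(6) ≈ 1.792, RHS = ln(6) ≈ 1.792 → holds
(4, 3): LHS = ln(12) ≈ 2.485, RHS = ln(3) + ln(4) ≈ 2.485 → holds
(6, 7): LHS = ln(42) ≈ 3.738, RHS = ln(6) + ln(7) ≈ 3.738 → holds

Every pair satisfies the claim.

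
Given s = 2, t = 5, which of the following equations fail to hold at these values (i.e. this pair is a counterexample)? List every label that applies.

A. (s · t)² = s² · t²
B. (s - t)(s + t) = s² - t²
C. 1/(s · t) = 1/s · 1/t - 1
C

Evaluating each claim at the given values:
A. LHS = 100, RHS = 100 → holds here (LHS = RHS)
B. LHS = -21, RHS = -21 → holds here (LHS = RHS)
C. LHS = 1/10, RHS = -9/10 → fails here (LHS ≠ RHS)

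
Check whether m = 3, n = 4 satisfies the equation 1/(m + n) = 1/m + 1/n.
Fails

Substituting m = 3, n = 4:

LHS = 1/(3 + 4) = 1/7
RHS = 1/3 + 1/4 = 7/12

LHS ≠ RHS, so the equation does not hold at this point.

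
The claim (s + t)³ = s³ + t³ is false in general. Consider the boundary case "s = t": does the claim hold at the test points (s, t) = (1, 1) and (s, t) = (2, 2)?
No, fails at both test points

At (1, 1): LHS = 8 ≠ RHS = 2
At (2, 2): LHS = 64 ≠ RHS = 16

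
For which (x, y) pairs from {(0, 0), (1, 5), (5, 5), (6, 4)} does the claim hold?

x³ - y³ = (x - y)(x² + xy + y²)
All pairs

Testing each pair:
(0, 0): LHS = 0, RHS = 0 → holds
(1, 5): LHS = -124, RHS = -124 → holds
(5, 5): LHS = 0, RHS = 0 → holds
(6, 4): LHS = 152, RHS = 152 → holds

Every pair satisfies the claim.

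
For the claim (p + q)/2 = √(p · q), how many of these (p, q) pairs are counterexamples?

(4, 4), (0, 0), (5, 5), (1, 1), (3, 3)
Testing each pair:
(4, 4): LHS = 4, RHS = 4 → satisfies claim
(0, 0): LHS = 0, RHS = 0 → satisfies claim
(5, 5): LHS = 5, RHS = 5 → satisfies claim
(1, 1): LHS = 1, RHS = 1 → satisfies claim
(3, 3): LHS = 3, RHS = 3 → satisfies claim

That makes 0 counterexamples.

Answer: 0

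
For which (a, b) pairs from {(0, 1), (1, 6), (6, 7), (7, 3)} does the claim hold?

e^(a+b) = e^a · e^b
All pairs

Testing each pair:
(0, 1): LHS = e ≈ 2.718, RHS = e ≈ 2.718 → holds
(1, 6): LHS = e^7 ≈ 1097, RHS = e^7 ≈ 1097 → holds
(6, 7): LHS = e^13 ≈ 442413.4, RHS = e^13 ≈ 442413.4 → holds
(7, 3): LHS = e^10 ≈ 22026.5, RHS = e^10 ≈ 22026.5 → holds

Every pair satisfies the claim.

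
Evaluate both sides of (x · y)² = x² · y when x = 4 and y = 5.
LHS = (4 · 5)² = 400
RHS = 4² · 5 = 80

LHS ≠ RHS, so the equation does not hold here.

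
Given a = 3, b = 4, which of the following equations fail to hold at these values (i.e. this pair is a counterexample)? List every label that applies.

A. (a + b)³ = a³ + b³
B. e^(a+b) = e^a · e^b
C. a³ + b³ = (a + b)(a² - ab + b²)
Evaluating each claim at the given values:
A. LHS = 343, RHS = 91 → fails here (LHS ≠ RHS)
B. LHS = e^7 ≈ 1097, RHS = e^7 ≈ 1097 → holds here (LHS = RHS)
C. LHS = 91, RHS = 91 → holds here (LHS = RHS)

Answer: A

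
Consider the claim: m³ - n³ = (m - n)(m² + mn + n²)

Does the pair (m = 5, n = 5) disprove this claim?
No

Substituting m = 5, n = 5:
LHS = 5³ - 5³ = 0
RHS = (5 - 5)(5² + 5·5 + 5²) = 0

The sides agree, so this pair does not disprove the claim.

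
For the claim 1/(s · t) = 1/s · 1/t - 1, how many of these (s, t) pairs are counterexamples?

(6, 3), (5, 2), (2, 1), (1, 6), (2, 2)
Testing each pair:
(6, 3): LHS = 1/18, RHS = -17/18 → counterexample
(5, 2): LHS = 1/10, RHS = -9/10 → counterexample
(2, 1): LHS = 1/2, RHS = -1/2 → counterexample
(1, 6): LHS = 1/6, RHS = -5/6 → counterexample
(2, 2): LHS = 1/4, RHS = -3/4 → counterexample

That makes 5 counterexamples.

Answer: 5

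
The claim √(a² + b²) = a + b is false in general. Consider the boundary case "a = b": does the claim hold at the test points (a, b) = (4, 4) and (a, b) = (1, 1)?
At (4, 4): LHS = 4·√(2) ≈ 5.657 ≠ RHS = 8
At (1, 1): LHS = √(2) ≈ 1.414 ≠ RHS = 2

Answer: No, fails at both test points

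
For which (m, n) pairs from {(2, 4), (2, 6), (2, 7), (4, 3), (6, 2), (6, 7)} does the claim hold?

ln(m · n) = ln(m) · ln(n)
Testing each pair:
(2, 4): LHS = ln(8) ≈ 2.079, RHS = ln(2)·ln(4) ≈ 0.9609 → fails
(2, 6): LHS = ln(12) ≈ 2.485, RHS = ln(2)·ln(6) ≈ 1.242 → fails
(2, 7): LHS = ln(14) ≈ 2.639, RHS = ln(2)·ln(7) ≈ 1.349 → fails
(4, 3): LHS = ln(12) ≈ 2.485, RHS = ln(3)·ln(4) ≈ 1.523 → fails
(6, 2): LHS = ln(12) ≈ 2.485, RHS = ln(2)·ln(6) ≈ 1.242 → fails
(6, 7): LHS = ln(42) ≈ 3.738, RHS = ln(6)·ln(7) ≈ 3.487 → fails

No pair satisfies the claim.

Answer: None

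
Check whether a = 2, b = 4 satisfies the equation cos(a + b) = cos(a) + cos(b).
Fails

Substituting a = 2, b = 4:

LHS = cos(2 + 4) = cos(6) ≈ 0.9602
RHS = cos(2) + cos(4) ≈ -1.07

LHS ≠ RHS, so the equation does not hold at this point.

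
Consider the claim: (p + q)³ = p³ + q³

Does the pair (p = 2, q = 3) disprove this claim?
Substituting p = 2, q = 3:
LHS = (2 + 3)³ = 125
RHS = 2³ + 3³ = 35

Since LHS ≠ RHS, this pair disproves the claim.

Answer: Yes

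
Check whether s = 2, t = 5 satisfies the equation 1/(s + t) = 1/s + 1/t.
Fails

Substituting s = 2, t = 5:

LHS = 1/(2 + 5) = 1/7
RHS = 1/2 + 1/5 = 7/10

LHS ≠ RHS, so the equation does not hold at this point.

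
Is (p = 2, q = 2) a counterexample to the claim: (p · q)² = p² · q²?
No

Substituting p = 2, q = 2:
LHS = (2 · 2)² = 16
RHS = 2² · 2² = 16

The sides agree, so this pair does not disprove the claim.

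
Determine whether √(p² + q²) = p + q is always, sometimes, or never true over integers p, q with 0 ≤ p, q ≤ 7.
Sometimes true

It holds at (p, q) = (0, 6) (both sides equal 6), but fails at (p, q) = (6, 2) (LHS = 2·√(10) ≈ 6.325, RHS = 8).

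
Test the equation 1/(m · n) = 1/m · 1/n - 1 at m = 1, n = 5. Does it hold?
Fails

Substituting m = 1, n = 5:

LHS = 1/(1 · 5) = 1/5
RHS = 1/1 · 1/5 - 1 = -4/5

LHS ≠ RHS, so the equation does not hold at this point.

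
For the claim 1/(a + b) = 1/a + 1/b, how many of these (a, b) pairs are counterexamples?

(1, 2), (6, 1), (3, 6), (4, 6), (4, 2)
Testing each pair:
(1, 2): LHS = 1/3, RHS = 3/2 → counterexample
(6, 1): LHS = 1/7, RHS = 7/6 → counterexample
(3, 6): LHS = 1/9, RHS = 1/2 → counterexample
(4, 6): LHS = 1/10, RHS = 5/12 → counterexample
(4, 2): LHS = 1/6, RHS = 3/4 → counterexample

That makes 5 counterexamples.

Answer: 5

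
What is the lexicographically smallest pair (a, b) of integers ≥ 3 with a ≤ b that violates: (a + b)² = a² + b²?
(a, b) = (3, 3)

Substituting (3, 3) into the claim:
LHS = (3 + 3)² = 36
RHS = 3² + 3² = 18

Since LHS ≠ RHS, this pair disproves the claim, and no lexicographically smaller pair (a ≤ b, integers ≥ 3) does.

For instance (10, 10) is also a counterexample (LHS = 400, RHS = 200), but it's lexicographically larger.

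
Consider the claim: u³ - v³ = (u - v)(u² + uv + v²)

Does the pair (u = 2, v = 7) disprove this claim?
Substituting u = 2, v = 7:
LHS = 2³ - 7³ = -335
RHS = (2 - 7)(2² + 2·7 + 7²) = -335

The sides agree, so this pair does not disprove the claim.

Answer: No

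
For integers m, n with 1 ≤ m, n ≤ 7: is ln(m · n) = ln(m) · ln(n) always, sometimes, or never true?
It holds at (m, n) = (1, 1) (both sides equal 0), but fails at (m, n) = (6, 4) (LHS = ln(24) ≈ 3.178, RHS = ln(4)·ln(6) ≈ 2.484).

Answer: Sometimes true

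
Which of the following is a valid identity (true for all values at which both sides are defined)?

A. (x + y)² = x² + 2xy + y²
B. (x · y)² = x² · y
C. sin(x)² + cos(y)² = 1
A

A: holds — e.g. at (2, 3), both sides equal 25.
B: fails at (2, 3) — LHS = 36, RHS = 12.
C: fails at (2, 4) — LHS = cos(4)² + sin(2)² ≈ 1.254, RHS = 1.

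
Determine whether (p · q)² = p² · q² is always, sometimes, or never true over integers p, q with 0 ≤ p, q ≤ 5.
The identity holds for every pair in the range. For instance at (p, q) = (1, 5): both sides equal 25.

Answer: Always true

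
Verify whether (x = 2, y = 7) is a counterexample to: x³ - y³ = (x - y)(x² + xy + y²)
Substituting x = 2, y = 7:
LHS = 2³ - 7³ = -335
RHS = (2 - 7)(2² + 2·7 + 7²) = -335

The sides agree, so this pair does not disprove the claim.

Answer: No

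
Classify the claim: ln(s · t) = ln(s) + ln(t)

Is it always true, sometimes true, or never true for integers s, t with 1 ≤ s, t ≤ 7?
Always true

The identity holds for every pair in the range. For instance at (s, t) = (6, 7): both sides equal ln(42) ≈ 3.738.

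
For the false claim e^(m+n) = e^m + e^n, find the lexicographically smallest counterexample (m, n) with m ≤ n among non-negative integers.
Substituting (0, 0) into the claim:
LHS = e^(0+0) = 1
RHS = e^0 + e^0 = 2

Since LHS ≠ RHS, this pair disproves the claim, and no lexicographically smaller pair (m ≤ n, non-negative integers) does.

For instance (4, 5) is also a counterexample (LHS = e^9 ≈ 8103, RHS = e^4 + e^5 ≈ 203), but it's lexicographically larger.

Answer: (m, n) = (0, 0)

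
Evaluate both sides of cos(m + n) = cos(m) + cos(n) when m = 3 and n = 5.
LHS = cos(3 + 5) = cos(8) ≈ -0.1455
RHS = cos(3) + cos(5) ≈ -0.7063

LHS ≠ RHS (they differ by about 0.5608), so the equation does not hold here.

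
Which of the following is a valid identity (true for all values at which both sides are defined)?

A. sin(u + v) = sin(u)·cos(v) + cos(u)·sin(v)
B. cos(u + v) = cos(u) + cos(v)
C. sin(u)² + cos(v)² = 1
A

A: holds — e.g. at (1, 4), both sides equal sin(5) ≈ -0.9589.
B: fails at (5, 8) — LHS = cos(13) ≈ 0.9074, RHS = cos(8) + cos(5) ≈ 0.1382.
C: fails at (3, 7) — LHS = sin(3)² + cos(7)² ≈ 0.5883, RHS = 1.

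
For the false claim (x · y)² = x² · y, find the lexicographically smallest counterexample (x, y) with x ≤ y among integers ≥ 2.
(x, y) = (2, 2)

Substituting (2, 2) into the claim:
LHS = (2 · 2)² = 16
RHS = 2² · 2 = 8

Since LHS ≠ RHS, this pair disproves the claim, and no lexicographically smaller pair (x ≤ y, integers ≥ 2) does.

For instance (8, 9) is also a counterexample (LHS = 5184, RHS = 576), but it's lexicographically larger.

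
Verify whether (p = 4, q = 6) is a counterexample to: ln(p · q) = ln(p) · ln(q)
Substituting p = 4, q = 6:
LHS = ln(4 · 6) = ln(24) ≈ 3.178
RHS = ln(4) · ln(6) ≈ 2.484

Since LHS ≠ RHS, this pair disproves the claim.

Answer: Yes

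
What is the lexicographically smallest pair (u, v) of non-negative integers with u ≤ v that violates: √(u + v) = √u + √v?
Substituting (1, 1) into the claim:
LHS = √(1 + 1) = √(2) ≈ 1.414
RHS = √1 + √1 = 2

Since LHS ≠ RHS, this pair disproves the claim, and no lexicographically smaller pair (u ≤ v, non-negative integers) does.

For instance (1, 5) is also a counterexample (LHS = √(6) ≈ 2.449, RHS = 1 + √(5) ≈ 3.236), but it's lexicographically larger.

Answer: (u, v) = (1, 1)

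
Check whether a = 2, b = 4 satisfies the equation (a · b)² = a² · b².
Holds

Substituting a = 2, b = 4:

LHS = (2 · 4)² = 64
RHS = 2² · 4² = 64

LHS = RHS, so the equation holds at this point.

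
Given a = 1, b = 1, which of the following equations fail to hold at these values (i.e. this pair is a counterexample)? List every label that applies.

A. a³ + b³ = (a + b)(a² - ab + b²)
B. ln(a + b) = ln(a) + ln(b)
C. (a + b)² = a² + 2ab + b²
Evaluating each claim at the given values:
A. LHS = 2, RHS = 2 → holds here (LHS = RHS)
B. LHS = ln(2) ≈ 0.6931, RHS = 0 → fails here (LHS ≠ RHS)
C. LHS = 4, RHS = 4 → holds here (LHS = RHS)

Answer: B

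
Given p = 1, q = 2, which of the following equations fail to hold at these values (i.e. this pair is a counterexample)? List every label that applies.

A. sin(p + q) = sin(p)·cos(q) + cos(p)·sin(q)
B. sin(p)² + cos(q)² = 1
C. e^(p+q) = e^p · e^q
Evaluating each claim at the given values:
A. LHS = sin(3) ≈ 0.1411, RHS = sin(1)·cos(2) + sin(2)·cos(1) ≈ 0.1411 → holds here (LHS = RHS)
B. LHS = cos(2)² + sin(1)² ≈ 0.8813, RHS = 1 → fails here (LHS ≠ RHS)
C. LHS = e^3 ≈ 20.09, RHS = e^3 ≈ 20.09 → holds here (LHS = RHS)

Answer: B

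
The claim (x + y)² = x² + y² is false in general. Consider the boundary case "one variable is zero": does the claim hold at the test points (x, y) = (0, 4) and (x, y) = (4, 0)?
At (0, 4): LHS = 16, RHS = 16 → equal
At (4, 0): LHS = 16, RHS = 16 → equal

So the claim does hold at both of these boundary points, even though it is not an identity.

Answer: Yes, holds at both test points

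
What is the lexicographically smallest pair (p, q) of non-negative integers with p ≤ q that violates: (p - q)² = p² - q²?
At (0, 0): both sides equal 0, so it holds there.

Substituting (0, 1) into the claim:
LHS = (0 - 1)² = 1
RHS = 0² - 1² = -1

Since LHS ≠ RHS, this pair disproves the claim, and no lexicographically smaller pair (p ≤ q, non-negative integers) does.

For instance (2, 3) is also a counterexample (LHS = 1, RHS = -5), but it's lexicographically larger.

Answer: (p, q) = (0, 1)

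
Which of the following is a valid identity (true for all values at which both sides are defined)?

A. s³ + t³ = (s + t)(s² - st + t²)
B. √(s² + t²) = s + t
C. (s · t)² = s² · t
A: holds — e.g. at (2, 5), both sides equal 133.
B: fails at (2, 7) — LHS = √(53) ≈ 7.28, RHS = 9.
C: fails at (5, 8) — LHS = 1600, RHS = 200.

Answer: A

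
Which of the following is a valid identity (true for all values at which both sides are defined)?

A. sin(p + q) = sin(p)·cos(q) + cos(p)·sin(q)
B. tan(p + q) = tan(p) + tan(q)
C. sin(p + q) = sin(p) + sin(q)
A: holds — e.g. at (2, 5), both sides equal sin(7) ≈ 0.657.
B: fails at (1, 1) — LHS = tan(2) ≈ -2.185, RHS = 2·tan(1) ≈ 3.115.
C: fails at (1, 2) — LHS = sin(3) ≈ 0.1411, RHS = sin(1) + sin(2) ≈ 1.751.

Answer: A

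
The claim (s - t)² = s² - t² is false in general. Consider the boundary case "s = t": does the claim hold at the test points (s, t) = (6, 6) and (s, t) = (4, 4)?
At (6, 6): LHS = 0, RHS = 0 → equal
At (4, 4): LHS = 0, RHS = 0 → equal

So the claim does hold at both of these boundary points, even though it is not an identity.

Answer: Yes, holds at both test points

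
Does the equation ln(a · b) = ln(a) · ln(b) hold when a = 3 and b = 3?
Substituting a = 3, b = 3:

LHS = ln(3 · 3) = ln(9) ≈ 2.197
RHS = ln(3) · ln(3) = ln(3)² ≈ 1.207

LHS ≠ RHS, so the equation does not hold at this point.

Answer: Fails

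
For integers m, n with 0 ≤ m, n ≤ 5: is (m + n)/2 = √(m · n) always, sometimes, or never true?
Sometimes true

It holds at (m, n) = (3, 3) (both sides equal 3), but fails at (m, n) = (5, 2) (LHS = 7/2, RHS = √(10) ≈ 3.162).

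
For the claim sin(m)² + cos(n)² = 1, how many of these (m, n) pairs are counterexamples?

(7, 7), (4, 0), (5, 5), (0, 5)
Testing each pair:
(7, 7): LHS = sin(7)² + cos(7)² = 1, RHS = 1 → satisfies claim
(4, 0): LHS = sin(4)² + 1 ≈ 1.573, RHS = 1 → counterexample
(5, 5): LHS = cos(5)² + sin(5)² = 1, RHS = 1 → satisfies claim
(0, 5): LHS = cos(5)² ≈ 0.08046, RHS = 1 → counterexample

That makes 2 counterexamples.

Answer: 2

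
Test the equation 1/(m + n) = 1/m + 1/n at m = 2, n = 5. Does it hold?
Substituting m = 2, n = 5:

LHS = 1/(2 + 5) = 1/7
RHS = 1/2 + 1/5 = 7/10

LHS ≠ RHS, so the equation does not hold at this point.

Answer: Fails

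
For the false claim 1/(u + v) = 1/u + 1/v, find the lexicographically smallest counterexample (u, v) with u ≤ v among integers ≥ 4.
(u, v) = (4, 4)

Substituting (4, 4) into the claim:
LHS = 1/(4 + 4) = 1/8
RHS = 1/4 + 1/4 = 1/2

Since LHS ≠ RHS, this pair disproves the claim, and no lexicographically smaller pair (u ≤ v, integers ≥ 4) does.

For instance (9, 11) is also a counterexample (LHS = 1/20, RHS = 20/99), but it's lexicographically larger.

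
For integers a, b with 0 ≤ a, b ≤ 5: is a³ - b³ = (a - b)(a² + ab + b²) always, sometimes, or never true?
Always true

The identity holds for every pair in the range. For instance at (a, b) = (0, 1): both sides equal -1.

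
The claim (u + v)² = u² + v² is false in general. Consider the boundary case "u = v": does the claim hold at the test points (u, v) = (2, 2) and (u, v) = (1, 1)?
At (2, 2): LHS = 16 ≠ RHS = 8
At (1, 1): LHS = 4 ≠ RHS = 2

Answer: No, fails at both test points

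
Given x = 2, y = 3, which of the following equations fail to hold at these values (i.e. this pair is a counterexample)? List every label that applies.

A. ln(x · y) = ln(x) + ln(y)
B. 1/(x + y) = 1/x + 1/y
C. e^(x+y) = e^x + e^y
Evaluating each claim at the given values:
A. LHS = ln(6) ≈ 1.792, RHS = ln(2) + ln(3) ≈ 1.792 → holds here (LHS = RHS)
B. LHS = 1/5, RHS = 5/6 → fails here (LHS ≠ RHS)
C. LHS = e^5 ≈ 148.4, RHS = e^2 + e^3 ≈ 27.47 → fails here (LHS ≠ RHS)

Answer: B, C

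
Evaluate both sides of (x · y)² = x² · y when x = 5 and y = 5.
LHS = (5 · 5)² = 625
RHS = 5² · 5 = 125

LHS ≠ RHS, so the equation does not hold here.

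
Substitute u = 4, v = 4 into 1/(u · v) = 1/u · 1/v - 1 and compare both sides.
LHS = 1/(4 · 4) = 1/16
RHS = 1/4 · 1/4 - 1 = -15/16

LHS ≠ RHS, so the equation does not hold here.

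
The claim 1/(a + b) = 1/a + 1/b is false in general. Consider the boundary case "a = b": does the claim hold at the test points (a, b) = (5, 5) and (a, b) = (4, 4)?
At (5, 5): LHS = 1/10 ≠ RHS = 2/5
At (4, 4): LHS = 1/8 ≠ RHS = 1/2

Answer: No, fails at both test points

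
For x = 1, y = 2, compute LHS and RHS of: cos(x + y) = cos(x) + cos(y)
LHS = cos(1 + 2) = cos(3) ≈ -0.99
RHS = cos(1) + cos(2) ≈ 0.1242

LHS ≠ RHS (they differ by about 1.114), so the equation does not hold here.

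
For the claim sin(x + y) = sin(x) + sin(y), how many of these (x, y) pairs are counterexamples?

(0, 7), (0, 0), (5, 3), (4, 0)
Testing each pair:
(0, 7): LHS = sin(7) ≈ 0.657, RHS = sin(7) ≈ 0.657 → satisfies claim
(0, 0): LHS = 0, RHS = 0 → satisfies claim
(5, 3): LHS = sin(8) ≈ 0.9894, RHS = sin(5) + sin(3) ≈ -0.8178 → counterexample
(4, 0): LHS = sin(4) ≈ -0.7568, RHS = sin(4) ≈ -0.7568 → satisfies claim

That makes 1 counterexample.

Answer: 1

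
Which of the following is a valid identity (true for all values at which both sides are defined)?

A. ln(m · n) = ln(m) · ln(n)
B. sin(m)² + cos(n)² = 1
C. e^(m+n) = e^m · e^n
C

A: fails at (3, 4) — LHS = ln(12) ≈ 2.485, RHS = ln(3)·ln(4) ≈ 1.523.
B: fails at (2, 4) — LHS = cos(4)² + sin(2)² ≈ 1.254, RHS = 1.
C: holds — e.g. at (0, 1), both sides equal e ≈ 2.718.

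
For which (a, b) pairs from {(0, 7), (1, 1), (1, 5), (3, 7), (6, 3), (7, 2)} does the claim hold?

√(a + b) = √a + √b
Testing each pair:
(0, 7): LHS = √(7) ≈ 2.646, RHS = √(7) ≈ 2.646 → holds
(1, 1): LHS = √(2) ≈ 1.414, RHS = 2 → fails
(1, 5): LHS = √(6) ≈ 2.449, RHS = 1 + √(5) ≈ 3.236 → fails
(3, 7): LHS = √(10) ≈ 3.162, RHS = √(3) + √(7) ≈ 4.378 → fails
(6, 3): LHS = 3, RHS = √(3) + √(6) ≈ 4.182 → fails
(7, 2): LHS = 3, RHS = √(2) + √(7) ≈ 4.06 → fails

1 of 6 pairs satisfies the claim.

Answer: (0, 7)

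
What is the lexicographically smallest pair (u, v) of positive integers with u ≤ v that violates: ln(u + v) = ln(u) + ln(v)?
Substituting (1, 1) into the claim:
LHS = ln(1 + 1) = ln(2) ≈ 0.6931
RHS = ln(1) + ln(1) = 0

Since LHS ≠ RHS, this pair disproves the claim, and no lexicographically smaller pair (u ≤ v, positive integers) does.

For instance (7, 8) is also a counterexample (LHS = ln(15) ≈ 2.708, RHS = ln(7) + ln(8) ≈ 4.025), but it's lexicographically larger.

Answer: (u, v) = (1, 1)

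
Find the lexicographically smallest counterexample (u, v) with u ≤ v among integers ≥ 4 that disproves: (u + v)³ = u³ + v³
Substituting (4, 4) into the claim:
LHS = (4 + 4)³ = 512
RHS = 4³ + 4³ = 128

Since LHS ≠ RHS, this pair disproves the claim, and no lexicographically smaller pair (u ≤ v, integers ≥ 4) does.

For instance (5, 9) is also a counterexample (LHS = 2744, RHS = 854), but it's lexicographically larger.

Answer: (u, v) = (4, 4)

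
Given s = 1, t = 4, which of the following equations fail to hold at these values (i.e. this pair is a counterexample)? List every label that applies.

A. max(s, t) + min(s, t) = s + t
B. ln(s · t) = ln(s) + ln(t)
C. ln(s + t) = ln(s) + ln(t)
Evaluating each claim at the given values:
A. LHS = 5, RHS = 5 → holds here (LHS = RHS)
B. LHS = ln(4) ≈ 1.386, RHS = ln(4) ≈ 1.386 → holds here (LHS = RHS)
C. LHS = ln(5) ≈ 1.609, RHS = ln(4) ≈ 1.386 → fails here (LHS ≠ RHS)

Answer: C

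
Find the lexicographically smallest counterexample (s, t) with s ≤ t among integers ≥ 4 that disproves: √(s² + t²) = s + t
Substituting (4, 4) into the claim:
LHS = √(4² + 4²) = 4·√(2) ≈ 5.657
RHS = 4 + 4 = 8

Since LHS ≠ RHS, this pair disproves the claim, and no lexicographically smaller pair (s ≤ t, integers ≥ 4) does.

For instance (7, 10) is also a counterexample (LHS = √(149) ≈ 12.21, RHS = 17), but it's lexicographically larger.

Answer: (s, t) = (4, 4)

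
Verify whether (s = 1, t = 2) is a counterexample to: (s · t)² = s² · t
Yes

Substituting s = 1, t = 2:
LHS = (1 · 2)² = 4
RHS = 1² · 2 = 2

Since LHS ≠ RHS, this pair disproves the claim.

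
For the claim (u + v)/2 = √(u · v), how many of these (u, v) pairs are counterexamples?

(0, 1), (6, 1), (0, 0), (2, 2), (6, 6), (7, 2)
Testing each pair:
(0, 1): LHS = 1/2, RHS = 0 → counterexample
(6, 1): LHS = 7/2, RHS = √(6) ≈ 2.449 → counterexample
(0, 0): LHS = 0, RHS = 0 → satisfies claim
(2, 2): LHS = 2, RHS = 2 → satisfies claim
(6, 6): LHS = 6, RHS = 6 → satisfies claim
(7, 2): LHS = 9/2, RHS = √(14) ≈ 3.742 → counterexample

That makes 3 counterexamples.

Answer: 3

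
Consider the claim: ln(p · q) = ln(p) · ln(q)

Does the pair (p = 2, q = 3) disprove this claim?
Substituting p = 2, q = 3:
LHS = ln(2 · 3) = ln(6) ≈ 1.792
RHS = ln(2) · ln(3) ≈ 0.7615

Since LHS ≠ RHS, this pair disproves the claim.

Answer: Yes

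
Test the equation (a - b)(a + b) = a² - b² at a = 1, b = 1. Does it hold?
Holds

Substituting a = 1, b = 1:

LHS = (1 - 1)(1 + 1) = 0
RHS = 1² - 1² = 0

LHS = RHS, so the equation holds at this point.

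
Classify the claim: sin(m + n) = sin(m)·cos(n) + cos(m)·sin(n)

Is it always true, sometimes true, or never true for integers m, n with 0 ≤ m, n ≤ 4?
Always true

The identity holds for every pair in the range. For instance at (m, n) = (4, 1): both sides equal sin(5) ≈ -0.9589.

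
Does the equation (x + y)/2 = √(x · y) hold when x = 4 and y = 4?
Holds

Substituting x = 4, y = 4:

LHS = (4 + 4)/2 = 4
RHS = √(4 · 4) = 4

LHS = RHS, so the equation holds at this point.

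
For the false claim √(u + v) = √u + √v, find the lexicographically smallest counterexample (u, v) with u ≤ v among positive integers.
Substituting (1, 1) into the claim:
LHS = √(1 + 1) = √(2) ≈ 1.414
RHS = √1 + √1 = 2

Since LHS ≠ RHS, this pair disproves the claim, and no lexicographically smaller pair (u ≤ v, positive integers) does.

For instance (3, 4) is also a counterexample (LHS = √(7) ≈ 2.646, RHS = √(3) + 2 ≈ 3.732), but it's lexicographically larger.

Answer: (u, v) = (1, 1)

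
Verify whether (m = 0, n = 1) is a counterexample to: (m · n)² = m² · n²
Substituting m = 0, n = 1:
LHS = (0 · 1)² = 0
RHS = 0² · 1² = 0

The sides agree, so this pair does not disprove the claim.

Answer: No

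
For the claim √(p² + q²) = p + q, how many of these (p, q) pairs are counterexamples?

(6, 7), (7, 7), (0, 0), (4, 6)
Testing each pair:
(6, 7): LHS = √(85) ≈ 9.22, RHS = 13 → counterexample
(7, 7): LHS = 7·√(2) ≈ 9.899, RHS = 14 → counterexample
(0, 0): LHS = 0, RHS = 0 → satisfies claim
(4, 6): LHS = 2·√(13) ≈ 7.211, RHS = 10 → counterexample

That makes 3 counterexamples.

Answer: 3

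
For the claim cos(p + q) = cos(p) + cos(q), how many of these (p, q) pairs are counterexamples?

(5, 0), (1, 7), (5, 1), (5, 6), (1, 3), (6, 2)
6

Testing each pair:
(5, 0): LHS = cos(5) ≈ 0.2837, RHS = cos(5) + 1 ≈ 1.284 → counterexample
(1, 7): LHS = cos(8) ≈ -0.1455, RHS = cos(1) + cos(7) ≈ 1.294 → counterexample
(5, 1): LHS = cos(6) ≈ 0.9602, RHS = cos(5) + cos(1) ≈ 0.824 → counterexample
(5, 6): LHS = cos(11) ≈ 0.004426, RHS = cos(5) + cos(6) ≈ 1.244 → counterexample
(1, 3): LHS = cos(4) ≈ -0.6536, RHS = cos(3) + cos(1) ≈ -0.4497 → counterexample
(6, 2): LHS = cos(8) ≈ -0.1455, RHS = cos(2) + cos(6) ≈ 0.544 → counterexample

That makes 6 counterexamples.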